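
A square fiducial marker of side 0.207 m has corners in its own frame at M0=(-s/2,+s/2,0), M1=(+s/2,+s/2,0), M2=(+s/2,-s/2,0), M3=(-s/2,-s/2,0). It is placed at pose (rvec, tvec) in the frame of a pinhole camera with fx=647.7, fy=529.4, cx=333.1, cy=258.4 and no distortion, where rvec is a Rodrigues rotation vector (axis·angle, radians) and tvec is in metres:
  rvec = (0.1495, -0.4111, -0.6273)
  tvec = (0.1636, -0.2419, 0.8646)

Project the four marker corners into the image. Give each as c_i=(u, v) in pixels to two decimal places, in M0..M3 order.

Intrinsics K: fx=647.7, fy=529.4, cx=333.1, cy=258.4
Marker side s = 0.207 m; corners in marker frame (Z=0):
  M0 = (-0.1035, +0.1035, 0)
  M1 = (+0.1035, +0.1035, 0)
  M2 = (+0.1035, -0.1035, 0)
  M3 = (-0.1035, -0.1035, 0)
rvec = (0.1495, -0.4111, -0.6273), |rvec| = θ = 0.76476 rad = 43.818°
Rodrigues: sinθ=0.69236, 1−cosθ=0.27845; R = I + sinθ·[k]× + (1−cosθ)·[k]×²:
    [+0.73219 +0.53866 -0.41683]
    [-0.59718 +0.80201 -0.01257]
    [+0.32753 +0.25813 +0.90890]
t = (0.1636, -0.2419, 0.8646) m
M0: Pc = R·M0+t = (+0.14357, -0.09708, +0.85742); u = 647.7·(+0.14357)/0.85742 + 333.1 = 441.5535, v = 529.4·(-0.09708)/0.85742 + 258.4 = 198.4568
M1: Pc = R·M1+t = (+0.29513, -0.22070, +0.92522); u = 647.7·(+0.29513)/0.92522 + 333.1 = 539.7083, v = 529.4·(-0.22070)/0.92522 + 258.4 = 132.1176
M2: Pc = R·M2+t = (+0.18363, -0.38672, +0.87178); u = 647.7·(+0.18363)/0.87178 + 333.1 = 469.5302, v = 529.4·(-0.38672)/0.87178 + 258.4 = 23.5626
M3: Pc = R·M3+t = (+0.03207, -0.26310, +0.80398); u = 647.7·(+0.03207)/0.80398 + 333.1 = 358.9341, v = 529.4·(-0.26310)/0.80398 + 258.4 = 85.1562

c0=(441.55, 198.46) c1=(539.71, 132.12) c2=(469.53, 23.56) c3=(358.93, 85.16)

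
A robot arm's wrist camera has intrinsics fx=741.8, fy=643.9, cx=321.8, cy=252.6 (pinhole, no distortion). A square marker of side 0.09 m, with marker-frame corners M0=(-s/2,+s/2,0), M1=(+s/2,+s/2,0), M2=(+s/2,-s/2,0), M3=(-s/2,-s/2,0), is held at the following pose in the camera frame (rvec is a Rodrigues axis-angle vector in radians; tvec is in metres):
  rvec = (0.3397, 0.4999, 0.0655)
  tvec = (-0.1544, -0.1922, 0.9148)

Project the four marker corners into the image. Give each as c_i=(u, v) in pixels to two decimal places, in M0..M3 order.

Intrinsics K: fx=741.8, fy=643.9, cx=321.8, cy=252.6
Marker side s = 0.09 m; corners in marker frame (Z=0):
  M0 = (-0.0450, +0.0450, 0)
  M1 = (+0.0450, +0.0450, 0)
  M2 = (+0.0450, -0.0450, 0)
  M3 = (-0.0450, -0.0450, 0)
rvec = (0.3397, 0.4999, 0.0655), |rvec| = θ = 0.60794 rad = 34.832°
Rodrigues: sinθ=0.57117, 1−cosθ=0.17917; R = I + sinθ·[k]× + (1−cosθ)·[k]×²:
    [+0.87677 +0.02079 +0.48046]
    [+0.14386 +0.94198 -0.30328]
    [-0.45888 +0.33503 +0.82291]
t = (-0.1544, -0.1922, 0.9148) m
M0: Pc = R·M0+t = (-0.19292, -0.15628, +0.95053); u = 741.8·(-0.19292)/0.95053 + 321.8 = 171.2438, v = 643.9·(-0.15628)/0.95053 + 252.6 = 146.7304
M1: Pc = R·M1+t = (-0.11401, -0.14334, +0.90923); u = 741.8·(-0.11401)/0.90923 + 321.8 = 228.7841, v = 643.9·(-0.14334)/0.90923 + 252.6 = 151.0909
M2: Pc = R·M2+t = (-0.11588, -0.22812, +0.87907); u = 741.8·(-0.11588)/0.87907 + 321.8 = 224.0150, v = 643.9·(-0.22812)/0.87907 + 252.6 = 85.5113
M3: Pc = R·M3+t = (-0.19479, -0.24106, +0.92037); u = 741.8·(-0.19479)/0.92037 + 321.8 = 164.8036, v = 643.9·(-0.24106)/0.92037 + 252.6 = 83.9506

c0=(171.24, 146.73) c1=(228.78, 151.09) c2=(224.01, 85.51) c3=(164.80, 83.95)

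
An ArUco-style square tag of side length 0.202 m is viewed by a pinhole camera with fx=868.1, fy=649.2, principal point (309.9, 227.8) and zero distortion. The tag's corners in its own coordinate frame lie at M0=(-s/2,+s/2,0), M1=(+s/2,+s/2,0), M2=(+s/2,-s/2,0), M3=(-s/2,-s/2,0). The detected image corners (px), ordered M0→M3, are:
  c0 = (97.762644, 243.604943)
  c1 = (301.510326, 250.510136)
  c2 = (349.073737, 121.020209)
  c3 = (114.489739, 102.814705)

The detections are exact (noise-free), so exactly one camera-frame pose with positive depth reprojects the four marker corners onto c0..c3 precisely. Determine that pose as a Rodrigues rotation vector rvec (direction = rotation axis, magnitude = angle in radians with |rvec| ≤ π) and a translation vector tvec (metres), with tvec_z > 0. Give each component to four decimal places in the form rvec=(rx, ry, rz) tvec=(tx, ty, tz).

rvec=(0.6701, -0.2492, 0.1457) tvec=(-0.0840, -0.0527, 0.7963)

Intrinsics K: fx=868.1, fy=649.2, cx=309.9, cy=227.8
Marker side s = 0.202 m; corners in marker frame (Z=0):
  M0 = (-0.1010, +0.1010, 0)
  M1 = (+0.1010, +0.1010, 0)
  M2 = (+0.1010, -0.1010, 0)
  M3 = (-0.1010, -0.1010, 0)
Detected image corners:
  c0 = (97.762644, 243.604943) px
  c1 = (301.510326, 250.510136) px
  c2 = (349.073737, 121.020209) px
  c3 = (114.489739, 102.814705) px
Planar DLT: solve 8×8 A·h = b for H (H[2,2]=1):
  H  [+1153.54279 -0.64280 +218.30981]
  H  [+121.88707 +802.12538 +184.80434]
  H  [+0.34455 +0.74706 +1.00000]
B = K⁻¹H; ‖b₁‖=1.255854, ‖b₂‖=1.255854; λ = 2/(‖b₁‖+‖b₂‖) = 0.796271, sign → tz>0 ⇒ λ=+0.796271
r₁ = λ·B[:,0] = (+0.96015,+0.05323,+0.27435); r₂ = λ·B[:,1] = (-0.21295,+0.77511,+0.59486)
r₃ = r₁×r₂ = (-0.18099,-0.62958,+0.75556); SVD([r₁ r₂ r₃]) → R = UVᵀ:
  R  [+0.96015 -0.21295 -0.18099]
  R  [+0.05323 +0.77511 -0.62958]
  R  [+0.27435 +0.59486 +0.75556]
t = (-0.08401, -0.05274, +0.79627) m
tr R = 2.490817; θ = arccos((tr R − 1)/2) = 0.729649 rad = 41.806°
axis k = ((R−Rᵀ)₃₂, (R−Rᵀ)₁₃, (R−Rᵀ)₂₁) / (2 sinθ) = (+0.918418, -0.341538, +0.199651)
rvec = θ·k = (+0.670123, -0.249203, +0.145675)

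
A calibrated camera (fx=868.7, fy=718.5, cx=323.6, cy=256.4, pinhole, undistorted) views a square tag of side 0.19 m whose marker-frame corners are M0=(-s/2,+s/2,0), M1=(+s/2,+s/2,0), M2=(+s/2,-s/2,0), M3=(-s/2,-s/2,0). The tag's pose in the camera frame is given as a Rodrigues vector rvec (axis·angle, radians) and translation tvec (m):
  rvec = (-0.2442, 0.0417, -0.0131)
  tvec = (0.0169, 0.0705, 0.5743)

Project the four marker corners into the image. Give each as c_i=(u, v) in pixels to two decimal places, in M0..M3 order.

Intrinsics K: fx=868.7, fy=718.5, cx=323.6, cy=256.4
Marker side s = 0.19 m; corners in marker frame (Z=0):
  M0 = (-0.0950, +0.0950, 0)
  M1 = (+0.0950, +0.0950, 0)
  M2 = (+0.0950, -0.0950, 0)
  M3 = (-0.0950, -0.0950, 0)
rvec = (-0.2442, 0.0417, -0.0131), |rvec| = θ = 0.24808 rad = 14.214°
Rodrigues: sinθ=0.24554, 1−cosθ=0.03061; R = I + sinθ·[k]× + (1−cosθ)·[k]×²:
    [+0.99905 +0.00790 +0.04286]
    [-0.01803 +0.97025 +0.24143]
    [-0.03968 -0.24197 +0.96947]
t = (0.0169, 0.0705, 0.5743) m
M0: Pc = R·M0+t = (-0.07726, +0.16439, +0.55508); u = 868.7·(-0.07726)/0.55508 + 323.6 = 202.6899, v = 718.5·(+0.16439)/0.55508 + 256.4 = 469.1827
M1: Pc = R·M1+t = (+0.11256, +0.16096, +0.54754); u = 868.7·(+0.11256)/0.54754 + 323.6 = 502.1817, v = 718.5·(+0.16096)/0.54754 + 256.4 = 467.6170
M2: Pc = R·M2+t = (+0.11106, -0.02339, +0.59352); u = 868.7·(+0.11106)/0.59352 + 323.6 = 486.1513, v = 718.5·(-0.02339)/0.59352 + 256.4 = 228.0885
M3: Pc = R·M3+t = (-0.07876, -0.01996, +0.60106); u = 868.7·(-0.07876)/0.60106 + 323.6 = 209.7689, v = 718.5·(-0.01996)/0.60106 + 256.4 = 232.5390

c0=(202.69, 469.18) c1=(502.18, 467.62) c2=(486.15, 228.09) c3=(209.77, 232.54)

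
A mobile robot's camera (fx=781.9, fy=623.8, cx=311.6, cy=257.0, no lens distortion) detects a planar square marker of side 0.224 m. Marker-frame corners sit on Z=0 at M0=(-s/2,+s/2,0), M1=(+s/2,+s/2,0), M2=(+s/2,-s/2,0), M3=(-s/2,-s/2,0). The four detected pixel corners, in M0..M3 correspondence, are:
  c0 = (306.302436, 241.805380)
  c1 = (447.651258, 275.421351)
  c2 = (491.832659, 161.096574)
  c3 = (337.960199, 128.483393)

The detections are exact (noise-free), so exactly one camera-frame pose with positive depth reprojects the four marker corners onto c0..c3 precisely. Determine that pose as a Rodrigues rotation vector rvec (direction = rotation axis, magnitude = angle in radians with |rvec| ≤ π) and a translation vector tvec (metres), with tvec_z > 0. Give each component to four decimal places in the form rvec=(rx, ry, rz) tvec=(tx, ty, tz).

Intrinsics K: fx=781.9, fy=623.8, cx=311.6, cy=257.0
Marker side s = 0.224 m; corners in marker frame (Z=0):
  M0 = (-0.1120, +0.1120, 0)
  M1 = (+0.1120, +0.1120, 0)
  M2 = (+0.1120, -0.1120, 0)
  M3 = (-0.1120, -0.1120, 0)
Detected image corners:
  c0 = (306.302436, 241.805380) px
  c1 = (447.651258, 275.421351) px
  c2 = (491.832659, 161.096574) px
  c3 = (337.960199, 128.483393) px
Planar DLT: solve 8×8 A·h = b for H (H[2,2]=1):
  H  [+602.81725 -33.03376 +394.05820]
  H  [+119.85709 +577.29309 +203.63013]
  H  [-0.13913 +0.34302 +1.00000]
B = K⁻¹H; ‖b₁‖=0.874378, ‖b₂‖=0.874378; λ = 2/(‖b₁‖+‖b₂‖) = 1.143670, sign → tz>0 ⇒ λ=+1.143670
r₁ = λ·B[:,0] = (+0.94514,+0.28530,-0.15911); r₂ = λ·B[:,1] = (-0.20466,+0.89678,+0.39230)
r₃ = r₁×r₂ = (+0.25461,-0.33822,+0.90597); SVD([r₁ r₂ r₃]) → R = UVᵀ:
  R  [+0.94514 -0.20466 +0.25461]
  R  [+0.28530 +0.89678 -0.33822]
  R  [-0.15911 +0.39230 +0.90597]
t = (+0.12061, -0.09785, +1.14367) m
tr R = 2.747889; θ = arccos((tr R − 1)/2) = 0.507537 rad = 29.080°
axis k = ((R−Rᵀ)₃₂, (R−Rᵀ)₁₃, (R−Rᵀ)₂₁) / (2 sinθ) = (+0.751523, +0.425622, +0.504042)
rvec = θ·k = (+0.381426, +0.216019, +0.255820)

rvec=(0.3814, 0.2160, 0.2558) tvec=(0.1206, -0.0978, 1.1437)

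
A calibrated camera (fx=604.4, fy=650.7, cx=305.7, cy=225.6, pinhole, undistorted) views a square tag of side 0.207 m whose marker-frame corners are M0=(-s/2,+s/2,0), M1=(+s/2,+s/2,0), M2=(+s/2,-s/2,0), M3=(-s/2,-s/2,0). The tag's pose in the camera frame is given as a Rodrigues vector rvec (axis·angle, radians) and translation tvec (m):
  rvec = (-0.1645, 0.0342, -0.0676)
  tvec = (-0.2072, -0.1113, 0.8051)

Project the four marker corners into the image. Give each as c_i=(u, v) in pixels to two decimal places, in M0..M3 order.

c0=(73.62, 223.80) c1=(230.77, 211.77) c2=(224.05, 50.52) c3=(73.44, 63.21)

Intrinsics K: fx=604.4, fy=650.7, cx=305.7, cy=225.6
Marker side s = 0.207 m; corners in marker frame (Z=0):
  M0 = (-0.1035, +0.1035, 0)
  M1 = (+0.1035, +0.1035, 0)
  M2 = (+0.1035, -0.1035, 0)
  M3 = (-0.1035, -0.1035, 0)
rvec = (-0.1645, 0.0342, -0.0676), |rvec| = θ = 0.18111 rad = 10.377°
Rodrigues: sinθ=0.18012, 1−cosθ=0.01636; R = I + sinθ·[k]× + (1−cosθ)·[k]×²:
    [+0.99714 +0.06443 +0.03956]
    [-0.07004 +0.98423 +0.16245]
    [-0.02847 -0.16476 +0.98592]
t = (-0.2072, -0.1113, 0.8051) m
M0: Pc = R·M0+t = (-0.30374, -0.00218, +0.79099); u = 604.4·(-0.30374)/0.79099 + 305.7 = 73.6151, v = 650.7·(-0.00218)/0.79099 + 225.6 = 223.8037
M1: Pc = R·M1+t = (-0.09733, -0.01668, +0.78510); u = 604.4·(-0.09733)/0.78510 + 305.7 = 230.7732, v = 650.7·(-0.01668)/0.78510 + 225.6 = 211.7745
M2: Pc = R·M2+t = (-0.11066, -0.22042, +0.81921); u = 604.4·(-0.11066)/0.81921 + 305.7 = 224.0532, v = 650.7·(-0.22042)/0.81921 + 225.6 = 50.5219
M3: Pc = R·M3+t = (-0.31707, -0.20592, +0.82510); u = 604.4·(-0.31707)/0.82510 + 305.7 = 73.4390, v = 650.7·(-0.20592)/0.82510 + 225.6 = 63.2056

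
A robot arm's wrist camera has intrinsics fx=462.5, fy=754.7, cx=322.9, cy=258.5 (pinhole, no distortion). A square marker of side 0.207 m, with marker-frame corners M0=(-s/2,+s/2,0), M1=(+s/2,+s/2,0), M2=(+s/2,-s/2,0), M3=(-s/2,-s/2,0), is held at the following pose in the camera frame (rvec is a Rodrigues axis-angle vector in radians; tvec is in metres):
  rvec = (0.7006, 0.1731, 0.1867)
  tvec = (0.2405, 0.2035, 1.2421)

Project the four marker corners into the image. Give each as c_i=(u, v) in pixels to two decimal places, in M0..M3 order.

c0=(367.98, 405.75) c1=(440.04, 435.36) c2=(462.84, 355.40) c3=(382.18, 323.75)

Intrinsics K: fx=462.5, fy=754.7, cx=322.9, cy=258.5
Marker side s = 0.207 m; corners in marker frame (Z=0):
  M0 = (-0.1035, +0.1035, 0)
  M1 = (+0.1035, +0.1035, 0)
  M2 = (+0.1035, -0.1035, 0)
  M3 = (-0.1035, -0.1035, 0)
rvec = (0.7006, 0.1731, 0.1867), |rvec| = θ = 0.74543 rad = 42.710°
Rodrigues: sinθ=0.67829, 1−cosθ=0.26520; R = I + sinθ·[k]× + (1−cosθ)·[k]×²:
    [+0.96906 -0.11200 +0.21994]
    [+0.22776 +0.74910 -0.62207]
    [-0.09508 +0.65292 +0.75143]
t = (0.2405, 0.2035, 1.2421) m
M0: Pc = R·M0+t = (+0.12861, +0.25746, +1.31952); u = 462.5·(+0.12861)/1.31952 + 322.9 = 367.9786, v = 754.7·(+0.25746)/1.31952 + 258.5 = 405.7535
M1: Pc = R·M1+t = (+0.32921, +0.30461, +1.29984); u = 462.5·(+0.32921)/1.29984 + 322.9 = 440.0360, v = 754.7·(+0.30461)/1.29984 + 258.5 = 435.3574
M2: Pc = R·M2+t = (+0.35239, +0.14954, +1.16468); u = 462.5·(+0.35239)/1.16468 + 322.9 = 462.8357, v = 754.7·(+0.14954)/1.16468 + 258.5 = 355.4013
M3: Pc = R·M3+t = (+0.15179, +0.10239, +1.18436); u = 462.5·(+0.15179)/1.18436 + 322.9 = 382.1764, v = 754.7·(+0.10239)/1.18436 + 258.5 = 323.7479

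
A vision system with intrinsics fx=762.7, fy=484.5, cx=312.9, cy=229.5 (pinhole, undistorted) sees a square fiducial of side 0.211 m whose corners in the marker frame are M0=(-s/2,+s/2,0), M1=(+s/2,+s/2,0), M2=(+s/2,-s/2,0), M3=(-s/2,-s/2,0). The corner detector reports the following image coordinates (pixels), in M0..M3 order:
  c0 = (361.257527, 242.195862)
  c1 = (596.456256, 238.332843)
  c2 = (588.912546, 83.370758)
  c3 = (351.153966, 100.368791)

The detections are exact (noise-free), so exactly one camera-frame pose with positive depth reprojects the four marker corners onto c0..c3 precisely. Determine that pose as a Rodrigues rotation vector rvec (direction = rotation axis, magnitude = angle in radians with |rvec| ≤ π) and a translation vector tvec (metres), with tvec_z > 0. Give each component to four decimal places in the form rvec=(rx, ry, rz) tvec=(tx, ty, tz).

rvec=(0.0530, 0.2906, -0.0410) tvec=(0.1421, -0.0896, 0.6929)

Intrinsics K: fx=762.7, fy=484.5, cx=312.9, cy=229.5
Marker side s = 0.211 m; corners in marker frame (Z=0):
  M0 = (-0.1055, +0.1055, 0)
  M1 = (+0.1055, +0.1055, 0)
  M2 = (+0.1055, -0.1055, 0)
  M3 = (-0.1055, -0.1055, 0)
Detected image corners:
  c0 = (361.257527, 242.195862) px
  c1 = (596.456256, 238.332843) px
  c2 = (588.912546, 83.370758) px
  c3 = (351.153966, 100.368791) px
Planar DLT: solve 8×8 A·h = b for H (H[2,2]=1):
  H  [+923.90735 +73.76714 +469.30179]
  H  [-118.09980 +713.01971 +166.81804]
  H  [-0.41480 +0.06678 +1.00000]
B = K⁻¹H; ‖b₁‖=1.443242, ‖b₂‖=1.443242; λ = 2/(‖b₁‖+‖b₂‖) = 0.692885, sign → tz>0 ⇒ λ=+0.692885
r₁ = λ·B[:,0] = (+0.95725,-0.03275,-0.28741); r₂ = λ·B[:,1] = (+0.04803,+0.99777,+0.04627)
r₃ = r₁×r₂ = (+0.28526,-0.05810,+0.95669); SVD([r₁ r₂ r₃]) → R = UVᵀ:
  R  [+0.95725 +0.04803 +0.28526]
  R  [-0.03275 +0.99777 -0.05810]
  R  [-0.28741 +0.04627 +0.95669]
t = (+0.14209, -0.08964, +0.69288) m
tr R = 2.911709; θ = arccos((tr R − 1)/2) = 0.298241 rad = 17.088°
axis k = ((R−Rᵀ)₃₂, (R−Rᵀ)₁₃, (R−Rᵀ)₂₁) / (2 sinθ) = (+0.177594, +0.974456, -0.137463)
rvec = θ·k = (+0.052966, +0.290623, -0.040997)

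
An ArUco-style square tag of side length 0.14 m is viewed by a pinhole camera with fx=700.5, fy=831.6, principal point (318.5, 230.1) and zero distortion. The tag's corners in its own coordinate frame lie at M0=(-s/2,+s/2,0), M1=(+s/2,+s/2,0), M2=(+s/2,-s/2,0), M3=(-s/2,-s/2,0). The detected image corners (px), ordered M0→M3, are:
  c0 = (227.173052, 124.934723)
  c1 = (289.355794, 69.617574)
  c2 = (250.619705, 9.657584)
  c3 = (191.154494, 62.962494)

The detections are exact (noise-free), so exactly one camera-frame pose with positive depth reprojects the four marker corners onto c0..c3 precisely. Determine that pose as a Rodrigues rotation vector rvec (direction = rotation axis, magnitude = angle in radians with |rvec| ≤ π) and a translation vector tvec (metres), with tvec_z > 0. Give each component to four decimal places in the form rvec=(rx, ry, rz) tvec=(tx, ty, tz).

rvec=(-0.3709, 0.1648, -0.6192) tvec=(-0.1461, -0.2541, 1.2895)

Intrinsics K: fx=700.5, fy=831.6, cx=318.5, cy=230.1
Marker side s = 0.14 m; corners in marker frame (Z=0):
  M0 = (-0.0700, +0.0700, 0)
  M1 = (+0.0700, +0.0700, 0)
  M2 = (+0.0700, -0.0700, 0)
  M3 = (-0.0700, -0.0700, 0)
Detected image corners:
  c0 = (227.173052, 124.934723) px
  c1 = (289.355794, 69.617574) px
  c2 = (250.619705, 9.657584) px
  c3 = (191.154494, 62.962494) px
Planar DLT: solve 8×8 A·h = b for H (H[2,2]=1):
  H  [+426.73822 +195.12116 +239.11671]
  H  [-389.88025 +415.45963 +66.21288]
  H  [-0.03137 -0.29986 +1.00000]
B = K⁻¹H; ‖b₁‖=0.775511, ‖b₂‖=0.775511; λ = 2/(‖b₁‖+‖b₂‖) = 1.289472, sign → tz>0 ⇒ λ=+1.289472
r₁ = λ·B[:,0] = (+0.80393,-0.59335,-0.04045); r₂ = λ·B[:,1] = (+0.53498,+0.75119,-0.38666)
r₃ = r₁×r₂ = (+0.25981,+0.28920,+0.92134); SVD([r₁ r₂ r₃]) → R = UVᵀ:
  R  [+0.80393 +0.53498 +0.25981]
  R  [-0.59335 +0.75119 +0.28920]
  R  [-0.04045 -0.38666 +0.92134]
t = (-0.14613, -0.25412, +1.28947) m
tr R = 2.476456; θ = arccos((tr R − 1)/2) = 0.740357 rad = 42.419°
axis k = ((R−Rᵀ)₃₂, (R−Rᵀ)₁₃, (R−Rᵀ)₂₁) / (2 sinθ) = (-0.500971, +0.222560, -0.836358)
rvec = θ·k = (-0.370897, +0.164774, -0.619203)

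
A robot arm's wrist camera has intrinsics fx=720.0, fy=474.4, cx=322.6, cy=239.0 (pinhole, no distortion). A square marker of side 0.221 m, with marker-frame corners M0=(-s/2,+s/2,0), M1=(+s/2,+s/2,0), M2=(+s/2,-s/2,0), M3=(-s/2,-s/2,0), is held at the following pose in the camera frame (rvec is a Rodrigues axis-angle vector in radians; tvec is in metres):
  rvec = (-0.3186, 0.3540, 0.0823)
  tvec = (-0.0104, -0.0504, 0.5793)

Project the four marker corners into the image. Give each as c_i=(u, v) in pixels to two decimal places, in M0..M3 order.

c0=(164.61, 280.77) c1=(433.28, 292.11) c2=(458.16, 112.72) c3=(213.16, 124.03)

Intrinsics K: fx=720.0, fy=474.4, cx=322.6, cy=239.0
Marker side s = 0.221 m; corners in marker frame (Z=0):
  M0 = (-0.1105, +0.1105, 0)
  M1 = (+0.1105, +0.1105, 0)
  M2 = (+0.1105, -0.1105, 0)
  M3 = (-0.1105, -0.1105, 0)
rvec = (-0.3186, 0.3540, 0.0823), |rvec| = θ = 0.48332 rad = 27.692°
Rodrigues: sinθ=0.46472, 1−cosθ=0.11454; R = I + sinθ·[k]× + (1−cosθ)·[k]×²:
    [+0.93523 -0.13444 +0.32752]
    [+0.02383 +0.94691 +0.32063]
    [-0.35324 -0.29205 +0.88878]
t = (-0.0104, -0.0504, 0.5793) m
M0: Pc = R·M0+t = (-0.12860, +0.05160, +0.58606); u = 720.0·(-0.12860)/0.58606 + 322.6 = 164.6117, v = 474.4·(+0.05160)/0.58606 + 239.0 = 280.7687
M1: Pc = R·M1+t = (+0.07809, +0.05687, +0.50800); u = 720.0·(+0.07809)/0.50800 + 322.6 = 433.2767, v = 474.4·(+0.05687)/0.50800 + 239.0 = 292.1056
M2: Pc = R·M2+t = (+0.10780, -0.15240, +0.57254); u = 720.0·(+0.10780)/0.57254 + 322.6 = 458.1622, v = 474.4·(-0.15240)/0.57254 + 239.0 = 112.7231
M3: Pc = R·M3+t = (-0.09889, -0.15767, +0.65060); u = 720.0·(-0.09889)/0.65060 + 322.6 = 213.1645, v = 474.4·(-0.15767)/0.65060 + 239.0 = 124.0347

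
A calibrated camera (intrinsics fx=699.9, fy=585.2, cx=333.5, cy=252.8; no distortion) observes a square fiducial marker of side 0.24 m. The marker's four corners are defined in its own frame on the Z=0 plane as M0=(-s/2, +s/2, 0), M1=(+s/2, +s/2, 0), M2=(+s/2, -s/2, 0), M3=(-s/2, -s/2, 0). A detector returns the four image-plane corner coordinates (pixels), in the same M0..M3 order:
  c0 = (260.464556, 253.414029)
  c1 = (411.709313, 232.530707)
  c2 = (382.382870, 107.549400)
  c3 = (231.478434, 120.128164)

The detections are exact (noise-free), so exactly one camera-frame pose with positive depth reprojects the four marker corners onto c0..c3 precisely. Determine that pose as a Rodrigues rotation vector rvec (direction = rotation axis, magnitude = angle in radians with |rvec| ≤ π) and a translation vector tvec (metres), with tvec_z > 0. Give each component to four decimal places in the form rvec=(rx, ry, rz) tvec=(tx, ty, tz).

rvec=(-0.0886, -0.2730, -0.1763) tvec=(-0.0147, -0.1359, 1.0590)

Intrinsics K: fx=699.9, fy=585.2, cx=333.5, cy=252.8
Marker side s = 0.24 m; corners in marker frame (Z=0):
  M0 = (-0.1200, +0.1200, 0)
  M1 = (+0.1200, +0.1200, 0)
  M2 = (+0.1200, -0.1200, 0)
  M3 = (-0.1200, -0.1200, 0)
Detected image corners:
  c0 = (260.464556, 253.414029) px
  c1 = (411.709313, 232.530707) px
  c2 = (382.382870, 107.549400) px
  c3 = (231.478434, 120.128164) px
Planar DLT: solve 8×8 A·h = b for H (H[2,2]=1):
  H  [+713.14005 +102.34169 +323.76340]
  H  [-23.16166 +526.88167 +177.68248]
  H  [+0.26023 -0.05961 +1.00000]
B = K⁻¹H; ‖b₁‖=0.944299, ‖b₂‖=0.944299; λ = 2/(‖b₁‖+‖b₂‖) = 1.058987, sign → tz>0 ⇒ λ=+1.058987
r₁ = λ·B[:,0] = (+0.94770,-0.16096,+0.27558); r₂ = λ·B[:,1] = (+0.18493,+0.98072,-0.06313)
r₃ = r₁×r₂ = (-0.26011,+0.11079,+0.95920); SVD([r₁ r₂ r₃]) → R = UVᵀ:
  R  [+0.94770 +0.18493 -0.26011]
  R  [-0.16096 +0.98072 +0.11079]
  R  [+0.27558 -0.06313 +0.95920]
t = (-0.01473, -0.13593, +1.05899) m
tr R = 2.887629; θ = arccos((tr R − 1)/2) = 0.336808 rad = 19.298°
axis k = ((R−Rᵀ)₃₂, (R−Rᵀ)₁₃, (R−Rᵀ)₂₁) / (2 sinθ) = (-0.263126, -0.810492, -0.523323)
rvec = θ·k = (-0.088623, -0.272980, -0.176259)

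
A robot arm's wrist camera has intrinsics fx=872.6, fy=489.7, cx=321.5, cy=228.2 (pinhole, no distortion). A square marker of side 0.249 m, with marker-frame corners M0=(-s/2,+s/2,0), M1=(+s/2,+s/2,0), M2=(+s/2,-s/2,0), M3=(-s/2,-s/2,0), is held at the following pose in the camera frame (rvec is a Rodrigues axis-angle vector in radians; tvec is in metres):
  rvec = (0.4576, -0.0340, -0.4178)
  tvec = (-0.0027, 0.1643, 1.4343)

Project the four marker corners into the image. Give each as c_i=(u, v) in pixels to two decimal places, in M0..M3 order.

c0=(281.37, 331.41) c1=(415.19, 299.61) c2=(361.81, 232.93) c3=(218.11, 267.95)

Intrinsics K: fx=872.6, fy=489.7, cx=321.5, cy=228.2
Marker side s = 0.249 m; corners in marker frame (Z=0):
  M0 = (-0.1245, +0.1245, 0)
  M1 = (+0.1245, +0.1245, 0)
  M2 = (+0.1245, -0.1245, 0)
  M3 = (-0.1245, -0.1245, 0)
rvec = (0.4576, -0.0340, -0.4178), |rvec| = θ = 0.62057 rad = 35.556°
Rodrigues: sinθ=0.58150, 1−cosθ=0.18645; R = I + sinθ·[k]× + (1−cosθ)·[k]×²:
    [+0.91493 +0.38396 -0.12442]
    [-0.39903 +0.81411 -0.42191]
    [-0.06070 +0.43567 +0.89806]
t = (-0.0027, 0.1643, 1.4343) m
M0: Pc = R·M0+t = (-0.06881, +0.31534, +1.49610); u = 872.6·(-0.06881)/1.49610 + 321.5 = 281.3694, v = 489.7·(+0.31534)/1.49610 + 228.2 = 331.4149
M1: Pc = R·M1+t = (+0.15901, +0.21598, +1.48098); u = 872.6·(+0.15901)/1.48098 + 321.5 = 415.1903, v = 489.7·(+0.21598)/1.48098 + 228.2 = 299.6147
M2: Pc = R·M2+t = (+0.06341, +0.01326, +1.37250); u = 872.6·(+0.06341)/1.37250 + 321.5 = 361.8113, v = 489.7·(+0.01326)/1.37250 + 228.2 = 232.9328
M3: Pc = R·M3+t = (-0.16441, +0.11262, +1.38762); u = 872.6·(-0.16441)/1.38762 + 321.5 = 218.1100, v = 489.7·(+0.11262)/1.38762 + 228.2 = 267.9454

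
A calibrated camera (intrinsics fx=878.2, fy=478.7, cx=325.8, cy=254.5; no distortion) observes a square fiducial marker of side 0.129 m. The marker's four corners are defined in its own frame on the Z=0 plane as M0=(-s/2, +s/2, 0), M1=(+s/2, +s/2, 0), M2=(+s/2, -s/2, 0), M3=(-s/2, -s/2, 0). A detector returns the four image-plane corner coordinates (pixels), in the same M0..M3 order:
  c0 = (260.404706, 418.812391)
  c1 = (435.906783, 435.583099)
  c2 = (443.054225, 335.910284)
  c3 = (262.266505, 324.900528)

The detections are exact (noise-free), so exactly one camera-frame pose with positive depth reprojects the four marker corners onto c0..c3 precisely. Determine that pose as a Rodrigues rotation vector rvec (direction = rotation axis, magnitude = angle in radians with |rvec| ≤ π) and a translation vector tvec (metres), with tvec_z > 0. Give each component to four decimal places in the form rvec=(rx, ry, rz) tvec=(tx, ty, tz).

rvec=(0.1291, 0.3093, 0.0407) tvec=(0.0151, 0.1592, 0.6108)

Intrinsics K: fx=878.2, fy=478.7, cx=325.8, cy=254.5
Marker side s = 0.129 m; corners in marker frame (Z=0):
  M0 = (-0.0645, +0.0645, 0)
  M1 = (+0.0645, +0.0645, 0)
  M2 = (+0.0645, -0.0645, 0)
  M3 = (-0.0645, -0.0645, 0)
Detected image corners:
  c0 = (260.404706, 418.812391) px
  c1 = (435.906783, 435.583099) px
  c2 = (443.054225, 335.910284) px
  c3 = (262.266505, 324.900528) px
Planar DLT: solve 8×8 A·h = b for H (H[2,2]=1):
  H  [+1208.06820 +41.96180 +347.54635]
  H  [-78.60977 +832.02609 +379.25999]
  H  [-0.49260 +0.21755 +1.00000]
B = K⁻¹H; ‖b₁‖=1.637288, ‖b₂‖=1.637288; λ = 2/(‖b₁‖+‖b₂‖) = 0.610766, sign → tz>0 ⇒ λ=+0.610766
r₁ = λ·B[:,0] = (+0.95180,+0.05966,-0.30087); r₂ = λ·B[:,1] = (-0.02011,+0.99093,+0.13287)
r₃ = r₁×r₂ = (+0.30606,-0.12042,+0.94436); SVD([r₁ r₂ r₃]) → R = UVᵀ:
  R  [+0.95180 -0.02011 +0.30606]
  R  [+0.05966 +0.99093 -0.12042]
  R  [-0.30087 +0.13287 +0.94436]
t = (+0.01512, +0.15918, +0.61077) m
tr R = 2.887093; θ = arccos((tr R − 1)/2) = 0.337618 rad = 19.344°
axis k = ((R−Rᵀ)₃₂, (R−Rᵀ)₁₃, (R−Rᵀ)₂₁) / (2 sinθ) = (+0.382330, +0.916147, +0.120408)
rvec = θ·k = (+0.129082, +0.309308, +0.040652)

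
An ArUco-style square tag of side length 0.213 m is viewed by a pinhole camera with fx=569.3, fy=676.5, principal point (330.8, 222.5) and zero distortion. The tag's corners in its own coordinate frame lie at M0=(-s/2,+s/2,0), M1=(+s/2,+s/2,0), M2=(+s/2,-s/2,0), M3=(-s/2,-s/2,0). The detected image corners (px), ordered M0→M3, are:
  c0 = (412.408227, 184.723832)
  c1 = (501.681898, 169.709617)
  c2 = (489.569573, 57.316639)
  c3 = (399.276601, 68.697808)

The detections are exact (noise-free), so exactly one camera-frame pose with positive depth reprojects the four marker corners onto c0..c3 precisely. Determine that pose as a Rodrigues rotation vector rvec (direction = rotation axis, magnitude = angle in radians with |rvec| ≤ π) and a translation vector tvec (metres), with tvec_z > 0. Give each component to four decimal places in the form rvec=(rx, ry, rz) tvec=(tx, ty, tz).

rvec=(0.0262, -0.1961, -0.1431) tvec=(0.2663, -0.1900, 1.2563)

Intrinsics K: fx=569.3, fy=676.5, cx=330.8, cy=222.5
Marker side s = 0.213 m; corners in marker frame (Z=0):
  M0 = (-0.1065, +0.1065, 0)
  M1 = (+0.1065, +0.1065, 0)
  M2 = (+0.1065, -0.1065, 0)
  M3 = (-0.1065, -0.1065, 0)
Detected image corners:
  c0 = (412.408227, 184.723832) px
  c1 = (501.681898, 169.709617) px
  c2 = (489.569573, 57.316639) px
  c3 = (399.276601, 68.697808) px
Planar DLT: solve 8×8 A·h = b for H (H[2,2]=1):
  H  [+490.48018 +73.54720 +451.48701]
  H  [-43.61060 +539.87402 +120.19776]
  H  [+0.15302 +0.03179 +1.00000]
B = K⁻¹H; ‖b₁‖=0.795964, ‖b₂‖=0.795964; λ = 2/(‖b₁‖+‖b₂‖) = 1.256338, sign → tz>0 ⇒ λ=+1.256338
r₁ = λ·B[:,0] = (+0.97069,-0.14422,+0.19224); r₂ = λ·B[:,1] = (+0.13910,+0.98947,+0.03994)
r₃ = r₁×r₂ = (-0.19598,-0.01203,+0.98053); SVD([r₁ r₂ r₃]) → R = UVᵀ:
  R  [+0.97069 +0.13910 -0.19598]
  R  [-0.14422 +0.98947 -0.01203]
  R  [+0.19224 +0.03994 +0.98053]
t = (+0.26633, -0.18999, +1.25634) m
tr R = 2.940700; θ = arccos((tr R − 1)/2) = 0.244122 rad = 13.987°
axis k = ((R−Rᵀ)₃₂, (R−Rᵀ)₁₃, (R−Rᵀ)₂₁) / (2 sinθ) = (+0.107492, -0.803090, -0.586082)
rvec = θ·k = (+0.026241, -0.196052, -0.143075)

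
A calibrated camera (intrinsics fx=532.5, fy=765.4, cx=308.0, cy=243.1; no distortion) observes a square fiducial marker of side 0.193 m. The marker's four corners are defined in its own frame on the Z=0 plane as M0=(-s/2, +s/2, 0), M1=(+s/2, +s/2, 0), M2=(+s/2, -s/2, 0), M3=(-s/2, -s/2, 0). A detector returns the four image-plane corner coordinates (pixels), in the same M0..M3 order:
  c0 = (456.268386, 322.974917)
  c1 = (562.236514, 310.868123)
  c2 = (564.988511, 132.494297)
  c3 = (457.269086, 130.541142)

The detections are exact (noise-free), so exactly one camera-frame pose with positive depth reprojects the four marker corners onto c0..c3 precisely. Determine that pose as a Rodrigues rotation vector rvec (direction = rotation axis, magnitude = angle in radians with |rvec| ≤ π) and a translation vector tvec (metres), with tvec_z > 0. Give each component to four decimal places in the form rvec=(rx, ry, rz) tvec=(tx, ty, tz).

rvec=(0.0706, -0.3219, -0.0247) tvec=(0.3057, -0.0189, 0.7971)

Intrinsics K: fx=532.5, fy=765.4, cx=308.0, cy=243.1
Marker side s = 0.193 m; corners in marker frame (Z=0):
  M0 = (-0.0965, +0.0965, 0)
  M1 = (+0.0965, +0.0965, 0)
  M2 = (+0.0965, -0.0965, 0)
  M3 = (-0.0965, -0.0965, 0)
Detected image corners:
  c0 = (456.268386, 322.974917) px
  c1 = (562.236514, 310.868123) px
  c2 = (564.988511, 132.494297) px
  c3 = (457.269086, 130.541142) px
Planar DLT: solve 8×8 A·h = b for H (H[2,2]=1):
  H  [+755.30376 +36.97760 +512.22088]
  H  [+62.03749 +979.85122 +224.94463]
  H  [+0.39544 +0.09187 +1.00000]
B = K⁻¹H; ‖b₁‖=1.254477, ‖b₂‖=1.254477; λ = 2/(‖b₁‖+‖b₂‖) = 0.797145, sign → tz>0 ⇒ λ=+0.797145
r₁ = λ·B[:,0] = (+0.94835,-0.03551,+0.31522); r₂ = λ·B[:,1] = (+0.01299,+0.99723,+0.07324)
r₃ = r₁×r₂ = (-0.31695,-0.06536,+0.94619); SVD([r₁ r₂ r₃]) → R = UVᵀ:
  R  [+0.94835 +0.01299 -0.31695]
  R  [-0.03551 +0.99723 -0.06536]
  R  [+0.31522 +0.07324 +0.94619]
t = (+0.30572, -0.01891, +0.79715) m
tr R = 2.891771; θ = arccos((tr R − 1)/2) = 0.330483 rad = 18.935°
axis k = ((R−Rᵀ)₃₂, (R−Rᵀ)₁₃, (R−Rᵀ)₂₁) / (2 sinθ) = (+0.213549, -0.974070, -0.074734)
rvec = θ·k = (+0.070574, -0.321914, -0.024698)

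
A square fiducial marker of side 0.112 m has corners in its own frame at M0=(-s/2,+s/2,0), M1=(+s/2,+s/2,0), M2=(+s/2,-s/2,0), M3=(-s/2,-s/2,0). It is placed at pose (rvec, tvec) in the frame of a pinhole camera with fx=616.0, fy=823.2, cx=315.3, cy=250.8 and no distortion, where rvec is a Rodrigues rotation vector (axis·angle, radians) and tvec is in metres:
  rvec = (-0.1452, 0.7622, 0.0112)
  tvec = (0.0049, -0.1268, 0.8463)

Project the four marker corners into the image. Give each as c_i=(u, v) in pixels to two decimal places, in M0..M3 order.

Intrinsics K: fx=616.0, fy=823.2, cx=315.3, cy=250.8
Marker side s = 0.112 m; corners in marker frame (Z=0):
  M0 = (-0.0560, +0.0560, 0)
  M1 = (+0.0560, +0.0560, 0)
  M2 = (+0.0560, -0.0560, 0)
  M3 = (-0.0560, -0.0560, 0)
rvec = (-0.1452, 0.7622, 0.0112), |rvec| = θ = 0.77599 rad = 44.461°
Rodrigues: sinθ=0.70042, 1−cosθ=0.28627; R = I + sinθ·[k]× + (1−cosθ)·[k]×²:
    [+0.72375 -0.06272 +0.68720]
    [-0.04250 +0.98992 +0.13512]
    [-0.68875 -0.12700 +0.71379]
t = (0.0049, -0.1268, 0.8463) m
M0: Pc = R·M0+t = (-0.03914, -0.06898, +0.87776); u = 616.0·(-0.03914)/0.87776 + 315.3 = 287.8302, v = 823.2·(-0.06898)/0.87776 + 250.8 = 186.1034
M1: Pc = R·M1+t = (+0.04192, -0.07374, +0.80062); u = 616.0·(+0.04192)/0.80062 + 315.3 = 347.5517, v = 823.2·(-0.07374)/0.80062 + 250.8 = 174.9751
M2: Pc = R·M2+t = (+0.04894, -0.18462, +0.81484); u = 616.0·(+0.04894)/0.81484 + 315.3 = 352.2994, v = 823.2·(-0.18462)/0.81484 + 250.8 = 64.2908
M3: Pc = R·M3+t = (-0.03212, -0.17986, +0.89198); u = 616.0·(-0.03212)/0.89198 + 315.3 = 293.1197, v = 823.2·(-0.17986)/0.89198 + 250.8 = 84.8138

c0=(287.83, 186.10) c1=(347.55, 174.98) c2=(352.30, 64.29) c3=(293.12, 84.81)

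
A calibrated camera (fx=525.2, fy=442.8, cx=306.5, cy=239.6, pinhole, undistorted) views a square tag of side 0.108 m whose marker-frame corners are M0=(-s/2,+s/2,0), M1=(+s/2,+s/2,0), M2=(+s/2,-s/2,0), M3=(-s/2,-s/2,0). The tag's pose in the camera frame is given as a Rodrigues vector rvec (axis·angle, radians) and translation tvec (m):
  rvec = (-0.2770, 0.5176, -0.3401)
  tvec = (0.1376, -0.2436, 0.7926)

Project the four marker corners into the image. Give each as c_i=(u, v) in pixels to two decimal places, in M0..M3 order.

c0=(376.84, 143.06) c1=(442.84, 112.61) c2=(418.78, 63.45) c3=(357.04, 95.32)

Intrinsics K: fx=525.2, fy=442.8, cx=306.5, cy=239.6
Marker side s = 0.108 m; corners in marker frame (Z=0):
  M0 = (-0.0540, +0.0540, 0)
  M1 = (+0.0540, +0.0540, 0)
  M2 = (+0.0540, -0.0540, 0)
  M3 = (-0.0540, -0.0540, 0)
rvec = (-0.2770, 0.5176, -0.3401), |rvec| = θ = 0.67846 rad = 38.873°
Rodrigues: sinθ=0.62759, 1−cosθ=0.22146; R = I + sinθ·[k]× + (1−cosθ)·[k]×²:
    [+0.81546 +0.24562 +0.52412]
    [-0.38358 +0.90744 +0.17154]
    [-0.43347 -0.34093 +0.83419]
t = (0.1376, -0.2436, 0.7926) m
M0: Pc = R·M0+t = (+0.10683, -0.17389, +0.79760); u = 525.2·(+0.10683)/0.79760 + 306.5 = 376.8445, v = 442.8·(-0.17389)/0.79760 + 239.6 = 143.0647
M1: Pc = R·M1+t = (+0.19490, -0.21531, +0.75078); u = 525.2·(+0.19490)/0.75078 + 306.5 = 442.8385, v = 442.8·(-0.21531)/0.75078 + 239.6 = 112.6124
M2: Pc = R·M2+t = (+0.16837, -0.31331, +0.78760); u = 525.2·(+0.16837)/0.78760 + 306.5 = 418.7755, v = 442.8·(-0.31331)/0.78760 + 239.6 = 63.4504
M3: Pc = R·M3+t = (+0.08030, -0.27189, +0.83442); u = 525.2·(+0.08030)/0.83442 + 306.5 = 357.0436, v = 442.8·(-0.27189)/0.83442 + 239.6 = 95.3172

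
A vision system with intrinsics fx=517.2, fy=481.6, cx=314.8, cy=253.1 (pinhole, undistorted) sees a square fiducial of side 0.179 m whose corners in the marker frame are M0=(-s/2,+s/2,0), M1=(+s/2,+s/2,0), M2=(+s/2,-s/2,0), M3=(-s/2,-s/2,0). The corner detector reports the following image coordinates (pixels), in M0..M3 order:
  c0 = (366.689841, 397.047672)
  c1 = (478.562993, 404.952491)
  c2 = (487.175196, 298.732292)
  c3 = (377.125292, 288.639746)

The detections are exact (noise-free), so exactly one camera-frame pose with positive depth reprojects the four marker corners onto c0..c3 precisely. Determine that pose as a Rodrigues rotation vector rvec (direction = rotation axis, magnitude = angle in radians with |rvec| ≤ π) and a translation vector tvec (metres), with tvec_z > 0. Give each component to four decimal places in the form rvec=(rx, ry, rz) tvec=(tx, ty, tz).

rvec=(-0.0610, -0.1010, 0.1009) tvec=(0.1769, 0.1576, 0.8082)

Intrinsics K: fx=517.2, fy=481.6, cx=314.8, cy=253.1
Marker side s = 0.179 m; corners in marker frame (Z=0):
  M0 = (-0.0895, +0.0895, 0)
  M1 = (+0.0895, +0.0895, 0)
  M2 = (+0.0895, -0.0895, 0)
  M3 = (-0.0895, -0.0895, 0)
Detected image corners:
  c0 = (366.689841, 397.047672) px
  c1 = (478.562993, 404.952491) px
  c2 = (487.175196, 298.732292) px
  c3 = (377.125292, 288.639746) px
Planar DLT: solve 8×8 A·h = b for H (H[2,2]=1):
  H  [+671.45314 -87.95467 +428.02247]
  H  [+92.24706 +571.16833 +347.00059]
  H  [+0.12072 -0.08143 +1.00000]
B = K⁻¹H; ‖b₁‖=1.237354, ‖b₂‖=1.237354; λ = 2/(‖b₁‖+‖b₂‖) = 0.808176, sign → tz>0 ⇒ λ=+0.808176
r₁ = λ·B[:,0] = (+0.98983,+0.10353,+0.09756); r₂ = λ·B[:,1] = (-0.09738,+0.99307,-0.06581)
r₃ = r₁×r₂ = (-0.10370,+0.05564,+0.99305); SVD([r₁ r₂ r₃]) → R = UVᵀ:
  R  [+0.98983 -0.09738 -0.10370]
  R  [+0.10353 +0.99307 +0.05564]
  R  [+0.09756 -0.06581 +0.99305]
t = (+0.17692, +0.15758, +0.80818) m
tr R = 2.975950; θ = arccos((tr R − 1)/2) = 0.155236 rad = 8.894°
axis k = ((R−Rᵀ)₃₂, (R−Rᵀ)₁₃, (R−Rᵀ)₂₁) / (2 sinθ) = (-0.392774, -0.650849, +0.649711)
rvec = θ·k = (-0.060973, -0.101035, +0.100859)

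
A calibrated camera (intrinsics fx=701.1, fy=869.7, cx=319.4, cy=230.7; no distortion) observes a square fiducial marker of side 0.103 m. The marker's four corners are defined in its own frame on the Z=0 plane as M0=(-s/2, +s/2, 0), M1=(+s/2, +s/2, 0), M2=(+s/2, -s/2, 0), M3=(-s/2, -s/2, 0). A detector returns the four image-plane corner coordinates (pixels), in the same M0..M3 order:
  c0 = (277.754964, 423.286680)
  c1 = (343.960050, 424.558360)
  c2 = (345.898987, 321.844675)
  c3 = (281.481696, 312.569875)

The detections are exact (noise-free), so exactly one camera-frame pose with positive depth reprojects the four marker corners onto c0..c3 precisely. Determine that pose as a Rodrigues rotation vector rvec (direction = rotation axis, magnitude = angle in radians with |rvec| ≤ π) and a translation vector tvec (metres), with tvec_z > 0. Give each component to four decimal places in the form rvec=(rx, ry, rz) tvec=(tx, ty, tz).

Intrinsics K: fx=701.1, fy=869.7, cx=319.4, cy=230.7
Marker side s = 0.103 m; corners in marker frame (Z=0):
  M0 = (-0.0515, +0.0515, 0)
  M1 = (+0.0515, +0.0515, 0)
  M2 = (+0.0515, -0.0515, 0)
  M3 = (-0.0515, -0.0515, 0)
Detected image corners:
  c0 = (277.754964, 423.286680) px
  c1 = (343.960050, 424.558360) px
  c2 = (345.898987, 321.844675) px
  c3 = (281.481696, 312.569875) px
Planar DLT: solve 8×8 A·h = b for H (H[2,2]=1):
  H  [+864.95968 -100.14481 +313.53489]
  H  [+325.75416 +947.99688 +370.02320]
  H  [+0.73965 -0.23368 +1.00000]
B = K⁻¹H; ‖b₁‖=1.176039, ‖b₂‖=1.176039; λ = 2/(‖b₁‖+‖b₂‖) = 0.850312, sign → tz>0 ⇒ λ=+0.850312
r₁ = λ·B[:,0] = (+0.76252,+0.15166,+0.62894); r₂ = λ·B[:,1] = (-0.03094,+0.97957,-0.19870)
r₃ = r₁×r₂ = (-0.64622,+0.13206,+0.75164); SVD([r₁ r₂ r₃]) → R = UVᵀ:
  R  [+0.76252 -0.03094 -0.64622]
  R  [+0.15166 +0.97957 +0.13206]
  R  [+0.62894 -0.19870 +0.75164]
t = (-0.00711, +0.13622, +0.85031) m
tr R = 2.493728; θ = arccos((tr R − 1)/2) = 0.727463 rad = 41.681°
axis k = ((R−Rᵀ)₃₂, (R−Rᵀ)₁₃, (R−Rᵀ)₂₁) / (2 sinθ) = (-0.248698, -0.958801, +0.137293)
rvec = θ·k = (-0.180919, -0.697492, +0.099876)

rvec=(-0.1809, -0.6975, 0.0999) tvec=(-0.0071, 0.1362, 0.8503)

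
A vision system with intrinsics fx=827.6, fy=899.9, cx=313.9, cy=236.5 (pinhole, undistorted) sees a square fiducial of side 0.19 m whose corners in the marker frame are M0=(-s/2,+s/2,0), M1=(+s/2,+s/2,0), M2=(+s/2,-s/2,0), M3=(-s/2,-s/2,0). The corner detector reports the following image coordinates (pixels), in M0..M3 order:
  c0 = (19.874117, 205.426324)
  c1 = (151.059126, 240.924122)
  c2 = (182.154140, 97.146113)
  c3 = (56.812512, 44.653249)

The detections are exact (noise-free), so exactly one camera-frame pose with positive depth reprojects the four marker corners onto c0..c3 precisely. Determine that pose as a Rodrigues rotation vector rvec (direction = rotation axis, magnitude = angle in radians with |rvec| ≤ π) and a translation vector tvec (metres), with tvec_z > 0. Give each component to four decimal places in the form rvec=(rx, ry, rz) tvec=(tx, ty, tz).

rvec=(-0.0027, -0.7340, 0.2360) tvec=(-0.2727, -0.1072, 1.0871)

Intrinsics K: fx=827.6, fy=899.9, cx=313.9, cy=236.5
Marker side s = 0.19 m; corners in marker frame (Z=0):
  M0 = (-0.0950, +0.0950, 0)
  M1 = (+0.0950, +0.0950, 0)
  M2 = (+0.0950, -0.0950, 0)
  M3 = (-0.0950, -0.0950, 0)
Detected image corners:
  c0 = (19.874117, 205.426324) px
  c1 = (151.059126, 240.924122) px
  c2 = (182.154140, 97.146113) px
  c3 = (56.812512, 44.653249) px
Planar DLT: solve 8×8 A·h = b for H (H[2,2]=1):
  H  [+737.46039 -186.13868 +106.31713]
  H  [+321.57082 +787.38780 +147.74783]
  H  [+0.60995 -0.07801 +1.00000]
B = K⁻¹H; ‖b₁‖=0.919844, ‖b₂‖=0.919844; λ = 2/(‖b₁‖+‖b₂‖) = 1.087141, sign → tz>0 ⇒ λ=+1.087141
r₁ = λ·B[:,0] = (+0.71723,+0.21421,+0.66310); r₂ = λ·B[:,1] = (-0.21234,+0.97351,-0.08481)
r₃ = r₁×r₂ = (-0.66370,-0.07998,+0.74371); SVD([r₁ r₂ r₃]) → R = UVᵀ:
  R  [+0.71723 -0.21234 -0.66370]
  R  [+0.21421 +0.97351 -0.07998]
  R  [+0.66310 -0.08481 +0.74371]
t = (-0.27268, -0.10722, +1.08714) m
tr R = 2.434447; θ = arccos((tr R − 1)/2) = 0.770987 rad = 44.174°
axis k = ((R−Rᵀ)₃₂, (R−Rᵀ)₁₃, (R−Rᵀ)₂₁) / (2 sinθ) = (-0.003469, -0.952005, +0.306064)
rvec = θ·k = (-0.002675, -0.733983, +0.235971)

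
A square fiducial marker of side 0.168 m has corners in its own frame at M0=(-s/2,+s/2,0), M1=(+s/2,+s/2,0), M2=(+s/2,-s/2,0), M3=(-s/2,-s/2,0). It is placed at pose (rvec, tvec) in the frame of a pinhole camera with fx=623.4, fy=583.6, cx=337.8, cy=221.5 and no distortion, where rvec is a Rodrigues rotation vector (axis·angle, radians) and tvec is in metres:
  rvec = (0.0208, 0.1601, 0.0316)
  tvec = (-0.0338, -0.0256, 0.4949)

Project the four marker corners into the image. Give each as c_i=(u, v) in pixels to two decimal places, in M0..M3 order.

Intrinsics K: fx=623.4, fy=583.6, cx=337.8, cy=221.5
Marker side s = 0.168 m; corners in marker frame (Z=0):
  M0 = (-0.0840, +0.0840, 0)
  M1 = (+0.0840, +0.0840, 0)
  M2 = (+0.0840, -0.0840, 0)
  M3 = (-0.0840, -0.0840, 0)
rvec = (0.0208, 0.1601, 0.0316), |rvec| = θ = 0.16451 rad = 9.426°
Rodrigues: sinθ=0.16377, 1−cosθ=0.01350; R = I + sinθ·[k]× + (1−cosθ)·[k]×²:
    [+0.98671 -0.02980 +0.15971]
    [+0.03312 +0.99929 -0.01818]
    [-0.15905 +0.02323 +0.98700]
t = (-0.0338, -0.0256, 0.4949) m
M0: Pc = R·M0+t = (-0.11919, +0.05556, +0.51021); u = 623.4·(-0.11919)/0.51021 + 337.8 = 192.1719, v = 583.6·(+0.05556)/0.51021 + 221.5 = 285.0495
M1: Pc = R·M1+t = (+0.04658, +0.06112, +0.48349); u = 623.4·(+0.04658)/0.48349 + 337.8 = 397.8604, v = 583.6·(+0.06112)/0.48349 + 221.5 = 295.2776
M2: Pc = R·M2+t = (+0.05159, -0.10676, +0.47959); u = 623.4·(+0.05159)/0.47959 + 337.8 = 404.8560, v = 583.6·(-0.10676)/0.47959 + 221.5 = 91.5886
M3: Pc = R·M3+t = (-0.11418, -0.11232, +0.50631); u = 623.4·(-0.11418)/0.50631 + 337.8 = 197.2129, v = 583.6·(-0.11232)/0.50631 + 221.5 = 92.0314

c0=(192.17, 285.05) c1=(397.86, 295.28) c2=(404.86, 91.59) c3=(197.21, 92.03)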